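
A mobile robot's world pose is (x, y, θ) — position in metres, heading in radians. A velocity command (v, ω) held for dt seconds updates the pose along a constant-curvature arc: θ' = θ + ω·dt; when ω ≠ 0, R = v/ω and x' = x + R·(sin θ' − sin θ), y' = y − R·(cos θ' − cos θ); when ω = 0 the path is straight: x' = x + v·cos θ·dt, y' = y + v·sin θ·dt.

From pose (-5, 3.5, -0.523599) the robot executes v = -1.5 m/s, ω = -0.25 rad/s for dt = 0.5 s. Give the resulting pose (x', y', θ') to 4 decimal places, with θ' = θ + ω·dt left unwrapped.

θ' = -0.5236 + -0.25·0.5 = -0.6486
R = v/ω = -1.5/-0.25 = 6.0000
x' = -5 + 6.0000·(sin -0.6486 − sin -0.5236) = -5.6244
y' = 3.5 − 6.0000·(cos -0.6486 − cos -0.5236) = 3.9146

(-5.6244, 3.9146, -0.6486)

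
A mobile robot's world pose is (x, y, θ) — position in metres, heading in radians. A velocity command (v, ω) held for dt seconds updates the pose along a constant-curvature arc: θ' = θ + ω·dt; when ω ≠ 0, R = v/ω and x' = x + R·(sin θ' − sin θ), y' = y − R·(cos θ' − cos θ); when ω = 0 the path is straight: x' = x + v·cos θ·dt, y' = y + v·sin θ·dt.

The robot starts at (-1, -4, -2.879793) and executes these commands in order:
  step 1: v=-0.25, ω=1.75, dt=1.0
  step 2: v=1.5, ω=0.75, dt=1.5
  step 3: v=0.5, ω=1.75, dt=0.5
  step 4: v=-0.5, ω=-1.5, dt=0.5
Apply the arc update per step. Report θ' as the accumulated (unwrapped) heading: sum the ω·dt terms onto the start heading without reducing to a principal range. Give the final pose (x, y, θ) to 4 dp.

step 1: θ'=-1.1298 (R=-0.1429) → pose (-0.9078, -3.8010, -1.1298)
step 2: θ'=-0.0048 (R=2.0000) → pose (0.8913, -4.9473, -0.0048)
step 3: θ'=0.8702 (R=0.2857) → pose (1.1111, -4.8458, 0.8702)
step 4: θ'=0.1202 (R=0.3333) → pose (0.8962, -4.9618, 0.1202)

(0.8962, -4.9618, 0.1202)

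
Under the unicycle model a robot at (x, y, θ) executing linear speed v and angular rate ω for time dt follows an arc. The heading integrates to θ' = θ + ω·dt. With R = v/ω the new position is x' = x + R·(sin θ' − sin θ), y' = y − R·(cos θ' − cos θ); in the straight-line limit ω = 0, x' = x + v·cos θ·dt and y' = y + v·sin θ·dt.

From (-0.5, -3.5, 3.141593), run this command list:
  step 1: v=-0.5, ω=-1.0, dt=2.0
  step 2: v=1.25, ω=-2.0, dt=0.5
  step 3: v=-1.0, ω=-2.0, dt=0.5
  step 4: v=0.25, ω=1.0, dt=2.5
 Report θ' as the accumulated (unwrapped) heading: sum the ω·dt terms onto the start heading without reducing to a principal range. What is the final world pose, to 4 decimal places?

(0.4244, -3.5001, 1.6416)

step 1: θ'=1.1416 (R=0.5000) → pose (-0.0454, -4.2081, 1.1416)
step 2: θ'=0.1416 (R=-0.6250) → pose (0.4348, -3.8494, 0.1416)
step 3: θ'=-0.8584 (R=0.5000) → pose (-0.0142, -3.6812, -0.8584)
step 4: θ'=1.6416 (R=0.2500) → pose (0.4244, -3.5001, 1.6416)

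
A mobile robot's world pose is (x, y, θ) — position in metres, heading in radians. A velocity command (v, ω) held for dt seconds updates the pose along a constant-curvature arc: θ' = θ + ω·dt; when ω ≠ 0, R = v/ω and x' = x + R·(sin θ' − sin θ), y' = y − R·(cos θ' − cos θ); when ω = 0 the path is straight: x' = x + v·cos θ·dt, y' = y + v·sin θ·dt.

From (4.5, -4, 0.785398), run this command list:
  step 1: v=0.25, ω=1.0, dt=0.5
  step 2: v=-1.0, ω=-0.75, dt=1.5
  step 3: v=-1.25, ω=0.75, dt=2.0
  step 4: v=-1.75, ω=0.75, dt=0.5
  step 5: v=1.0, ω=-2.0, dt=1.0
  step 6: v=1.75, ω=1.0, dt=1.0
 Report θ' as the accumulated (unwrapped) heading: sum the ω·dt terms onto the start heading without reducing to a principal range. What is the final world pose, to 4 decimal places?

(4.2133, -5.8857, 1.0354)

step 1: θ'=1.2854 (R=0.2500) → pose (4.5631, -3.8936, 1.2854)
step 2: θ'=0.1604 (R=1.3333) → pose (3.4967, -4.8344, 0.1604)
step 3: θ'=1.6604 (R=-1.6667) → pose (2.1029, -6.6288, 1.6604)
step 4: θ'=2.0354 (R=-2.3333) → pose (2.3408, -7.4655, 2.0354)
step 5: θ'=0.0354 (R=-0.5000) → pose (2.7701, -6.7418, 0.0354)
step 6: θ'=1.0354 (R=1.7500) → pose (4.2133, -5.8857, 1.0354)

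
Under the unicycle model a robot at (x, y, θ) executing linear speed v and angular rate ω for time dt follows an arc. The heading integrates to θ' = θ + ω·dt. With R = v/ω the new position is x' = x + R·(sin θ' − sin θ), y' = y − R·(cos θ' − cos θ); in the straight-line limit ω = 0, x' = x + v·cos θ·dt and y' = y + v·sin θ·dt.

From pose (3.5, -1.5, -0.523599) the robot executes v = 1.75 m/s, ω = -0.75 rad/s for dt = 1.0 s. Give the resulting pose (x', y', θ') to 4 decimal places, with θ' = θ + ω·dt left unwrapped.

θ' = -0.5236 + -0.75·1.0 = -1.2736
R = v/ω = 1.75/-0.75 = -2.3333
x' = 3.5 + -2.3333·(sin -1.2736 − sin -0.5236) = 4.5644
y' = -1.5 − -2.3333·(cos -1.2736 − cos -0.5236) = -2.8374

(4.5644, -2.8374, -1.2736)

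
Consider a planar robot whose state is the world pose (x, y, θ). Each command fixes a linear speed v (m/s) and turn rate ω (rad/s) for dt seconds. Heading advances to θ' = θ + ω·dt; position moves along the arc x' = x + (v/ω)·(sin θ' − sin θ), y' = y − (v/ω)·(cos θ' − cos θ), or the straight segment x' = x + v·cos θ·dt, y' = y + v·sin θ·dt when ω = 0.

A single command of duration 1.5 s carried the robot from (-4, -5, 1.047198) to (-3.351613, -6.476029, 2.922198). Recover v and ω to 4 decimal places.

v = -1.2500, ω = 1.2500

Δθ = 2.922198 − 1.047198 = 1.875000
ω = Δθ/dt = 1.875000/1.5 = 1.2500
R = −Δy/(cos θ' − cos θ) = -1.0000
v = R·ω = -1.0000·1.2500 = -1.2500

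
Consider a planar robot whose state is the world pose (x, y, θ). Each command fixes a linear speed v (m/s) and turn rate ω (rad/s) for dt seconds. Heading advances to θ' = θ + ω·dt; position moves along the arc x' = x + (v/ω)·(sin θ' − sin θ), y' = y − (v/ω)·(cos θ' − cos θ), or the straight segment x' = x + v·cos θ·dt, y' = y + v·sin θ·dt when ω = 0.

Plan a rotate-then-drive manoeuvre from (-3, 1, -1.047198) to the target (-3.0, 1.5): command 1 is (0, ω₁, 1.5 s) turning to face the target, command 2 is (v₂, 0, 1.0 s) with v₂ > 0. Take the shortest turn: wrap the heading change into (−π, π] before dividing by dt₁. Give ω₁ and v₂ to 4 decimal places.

heading to target = atan2(1.5−1, -3−-3) = 1.5708
Δθ = wrap(1.5708 − -1.0472) = 2.6180; ω₁ = Δθ/dt₁ = 1.7453
distance = √((-3−-3)² + (1.5−1)²) = 0.5000; v₂ = distance/dt₂ = 0.5000

ω₁ = 1.7453, v₂ = 0.5000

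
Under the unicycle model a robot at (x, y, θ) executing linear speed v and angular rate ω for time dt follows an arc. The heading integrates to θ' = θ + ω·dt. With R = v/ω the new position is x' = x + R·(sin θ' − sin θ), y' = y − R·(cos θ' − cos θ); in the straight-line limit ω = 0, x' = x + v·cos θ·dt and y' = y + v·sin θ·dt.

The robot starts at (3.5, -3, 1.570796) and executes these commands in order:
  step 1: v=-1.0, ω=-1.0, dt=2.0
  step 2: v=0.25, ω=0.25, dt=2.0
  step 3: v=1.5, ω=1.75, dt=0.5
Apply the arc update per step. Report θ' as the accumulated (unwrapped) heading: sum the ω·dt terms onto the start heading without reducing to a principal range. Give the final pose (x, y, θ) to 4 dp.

(3.2052, -3.6440, 0.9458)

step 1: θ'=-0.4292 (R=1.0000) → pose (2.0839, -3.9093, -0.4292)
step 2: θ'=0.0708 (R=1.0000) → pose (2.5707, -3.9975, 0.0708)
step 3: θ'=0.9458 (R=0.8571) → pose (3.2052, -3.6440, 0.9458)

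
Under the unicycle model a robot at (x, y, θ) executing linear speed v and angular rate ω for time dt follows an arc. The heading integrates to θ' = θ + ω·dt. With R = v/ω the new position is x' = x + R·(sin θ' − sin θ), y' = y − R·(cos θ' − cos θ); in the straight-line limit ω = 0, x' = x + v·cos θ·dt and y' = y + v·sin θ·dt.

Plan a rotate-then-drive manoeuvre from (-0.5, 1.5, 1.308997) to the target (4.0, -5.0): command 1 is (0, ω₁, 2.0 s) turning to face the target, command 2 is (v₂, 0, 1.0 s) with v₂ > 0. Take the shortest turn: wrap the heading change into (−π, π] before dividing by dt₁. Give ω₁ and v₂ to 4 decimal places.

heading to target = atan2(-5−1.5, 4−-0.5) = -0.9653
Δθ = wrap(-0.9653 − 1.3090) = -2.2742; ω₁ = Δθ/dt₁ = -1.1371
distance = √((4−-0.5)² + (-5−1.5)²) = 7.9057; v₂ = distance/dt₂ = 7.9057

ω₁ = -1.1371, v₂ = 7.9057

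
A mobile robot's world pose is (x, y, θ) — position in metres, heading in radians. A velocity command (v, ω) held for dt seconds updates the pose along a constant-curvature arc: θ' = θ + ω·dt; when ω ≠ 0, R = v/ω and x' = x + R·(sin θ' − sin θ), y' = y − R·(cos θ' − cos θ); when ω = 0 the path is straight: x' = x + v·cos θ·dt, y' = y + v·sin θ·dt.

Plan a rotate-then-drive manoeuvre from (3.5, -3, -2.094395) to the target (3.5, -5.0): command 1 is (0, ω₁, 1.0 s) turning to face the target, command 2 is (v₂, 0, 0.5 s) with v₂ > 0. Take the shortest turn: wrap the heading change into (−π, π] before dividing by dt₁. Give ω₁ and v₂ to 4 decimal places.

heading to target = atan2(-5−-3, 3.5−3.5) = -1.5708
Δθ = wrap(-1.5708 − -2.0944) = 0.5236; ω₁ = Δθ/dt₁ = 0.5236
distance = √((3.5−3.5)² + (-5−-3)²) = 2.0000; v₂ = distance/dt₂ = 4.0000

ω₁ = 0.5236, v₂ = 4.0000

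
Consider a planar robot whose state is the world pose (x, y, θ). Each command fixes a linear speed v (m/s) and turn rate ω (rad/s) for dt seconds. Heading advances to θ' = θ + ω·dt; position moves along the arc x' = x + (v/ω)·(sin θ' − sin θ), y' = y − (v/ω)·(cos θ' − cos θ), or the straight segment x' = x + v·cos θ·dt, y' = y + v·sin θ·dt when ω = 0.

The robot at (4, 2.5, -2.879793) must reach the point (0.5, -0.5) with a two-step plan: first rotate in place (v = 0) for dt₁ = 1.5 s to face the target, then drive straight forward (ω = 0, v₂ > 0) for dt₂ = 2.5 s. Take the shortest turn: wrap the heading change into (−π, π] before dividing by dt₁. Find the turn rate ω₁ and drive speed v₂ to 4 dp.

heading to target = atan2(-0.5−2.5, 0.5−4) = -2.4330
Δθ = wrap(-2.4330 − -2.8798) = 0.4468; ω₁ = Δθ/dt₁ = 0.2979
distance = √((0.5−4)² + (-0.5−2.5)²) = 4.6098; v₂ = distance/dt₂ = 1.8439

ω₁ = 0.2979, v₂ = 1.8439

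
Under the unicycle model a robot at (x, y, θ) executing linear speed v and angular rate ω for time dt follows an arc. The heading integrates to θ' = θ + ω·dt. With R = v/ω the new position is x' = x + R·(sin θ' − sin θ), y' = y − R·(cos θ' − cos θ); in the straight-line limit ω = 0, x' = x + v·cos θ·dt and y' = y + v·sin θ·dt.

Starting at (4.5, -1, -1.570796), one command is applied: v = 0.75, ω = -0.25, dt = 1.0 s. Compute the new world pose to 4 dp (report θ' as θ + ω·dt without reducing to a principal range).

θ' = -1.5708 + -0.25·1.0 = -1.8208
R = v/ω = 0.75/-0.25 = -3.0000
x' = 4.5 + -3.0000·(sin -1.8208 − sin -1.5708) = 4.4067
y' = -1 − -3.0000·(cos -1.8208 − cos -1.5708) = -1.7422

(4.4067, -1.7422, -1.8208)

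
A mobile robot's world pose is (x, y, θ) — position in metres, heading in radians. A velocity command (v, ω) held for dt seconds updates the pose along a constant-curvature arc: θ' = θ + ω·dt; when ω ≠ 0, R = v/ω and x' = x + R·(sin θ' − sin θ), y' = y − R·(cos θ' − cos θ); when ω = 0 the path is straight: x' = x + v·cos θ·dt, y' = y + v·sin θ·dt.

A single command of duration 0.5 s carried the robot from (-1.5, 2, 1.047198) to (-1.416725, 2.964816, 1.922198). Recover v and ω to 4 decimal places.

v = 2.0000, ω = 1.7500

Δθ = 1.922198 − 1.047198 = 0.875000
ω = Δθ/dt = 0.875000/0.5 = 1.7500
R = −Δy/(cos θ' − cos θ) = 1.1429
v = R·ω = 1.1429·1.7500 = 2.0000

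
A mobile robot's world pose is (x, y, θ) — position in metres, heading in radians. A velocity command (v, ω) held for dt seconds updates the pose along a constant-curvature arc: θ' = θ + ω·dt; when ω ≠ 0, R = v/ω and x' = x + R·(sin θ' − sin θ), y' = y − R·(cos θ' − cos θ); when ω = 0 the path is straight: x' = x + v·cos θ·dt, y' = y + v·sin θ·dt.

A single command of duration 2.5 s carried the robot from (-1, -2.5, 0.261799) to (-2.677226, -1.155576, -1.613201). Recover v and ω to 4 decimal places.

Δθ = -1.613201 − 0.261799 = -1.875000
ω = Δθ/dt = -1.875000/2.5 = -0.7500
R = Δx/(sin θ' − sin θ) = 1.3333
v = R·ω = 1.3333·-0.7500 = -1.0000

v = -1.0000, ω = -0.7500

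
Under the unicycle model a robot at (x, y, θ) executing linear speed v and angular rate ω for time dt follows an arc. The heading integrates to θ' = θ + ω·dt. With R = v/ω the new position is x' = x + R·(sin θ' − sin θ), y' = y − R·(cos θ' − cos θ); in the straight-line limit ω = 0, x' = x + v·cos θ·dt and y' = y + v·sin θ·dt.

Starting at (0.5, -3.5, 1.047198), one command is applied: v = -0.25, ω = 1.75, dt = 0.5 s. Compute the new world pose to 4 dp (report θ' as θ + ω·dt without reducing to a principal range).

(0.4896, -3.6206, 1.9222)

θ' = 1.0472 + 1.75·0.5 = 1.9222
R = v/ω = -0.25/1.75 = -0.1429
x' = 0.5 + -0.1429·(sin 1.9222 − sin 1.0472) = 0.4896
y' = -3.5 − -0.1429·(cos 1.9222 − cos 1.0472) = -3.6206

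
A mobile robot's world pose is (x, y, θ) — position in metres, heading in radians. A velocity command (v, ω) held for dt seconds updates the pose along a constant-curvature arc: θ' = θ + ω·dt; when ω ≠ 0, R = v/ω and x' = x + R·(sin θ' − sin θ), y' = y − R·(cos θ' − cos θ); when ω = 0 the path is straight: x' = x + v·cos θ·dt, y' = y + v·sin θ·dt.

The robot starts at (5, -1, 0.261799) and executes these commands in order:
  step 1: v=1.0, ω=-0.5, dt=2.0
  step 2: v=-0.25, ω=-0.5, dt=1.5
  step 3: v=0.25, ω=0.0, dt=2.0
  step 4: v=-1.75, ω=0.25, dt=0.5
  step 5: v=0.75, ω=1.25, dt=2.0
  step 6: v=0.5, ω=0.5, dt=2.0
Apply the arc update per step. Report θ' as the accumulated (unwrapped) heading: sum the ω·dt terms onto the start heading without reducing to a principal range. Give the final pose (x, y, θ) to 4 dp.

(7.6848, 0.0712, 2.1368)

step 1: θ'=-0.7382 (R=-2.0000) → pose (6.8636, -1.4525, -0.7382)
step 2: θ'=-1.4882 (R=0.5000) → pose (6.7017, -1.1239, -1.4882)
step 3: θ'=-1.4882 (straight) → pose (6.7430, -1.6222, -1.4882)
step 4: θ'=-1.3632 (R=-7.0000) → pose (6.6166, -0.7570, -1.3632)
step 5: θ'=1.1368 (R=0.6000) → pose (7.7481, -0.8856, 1.1368)
step 6: θ'=2.1368 (R=1.0000) → pose (7.6848, 0.0712, 2.1368)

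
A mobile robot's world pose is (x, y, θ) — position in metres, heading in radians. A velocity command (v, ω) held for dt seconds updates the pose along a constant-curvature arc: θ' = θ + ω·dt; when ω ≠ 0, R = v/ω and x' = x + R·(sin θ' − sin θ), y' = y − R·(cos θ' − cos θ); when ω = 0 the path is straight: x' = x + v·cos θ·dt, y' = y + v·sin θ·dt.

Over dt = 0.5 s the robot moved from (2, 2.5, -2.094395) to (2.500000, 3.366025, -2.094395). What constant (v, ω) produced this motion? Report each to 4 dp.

v = -2.0000, ω = 0.0000

Δθ = -2.094395 − -2.094395 = 0.000000
ω = Δθ/dt = 0.000000/0.5 = 0.0000
ω = 0 → v = (Δx·cos θ + Δy·sin θ)/dt = -2.0000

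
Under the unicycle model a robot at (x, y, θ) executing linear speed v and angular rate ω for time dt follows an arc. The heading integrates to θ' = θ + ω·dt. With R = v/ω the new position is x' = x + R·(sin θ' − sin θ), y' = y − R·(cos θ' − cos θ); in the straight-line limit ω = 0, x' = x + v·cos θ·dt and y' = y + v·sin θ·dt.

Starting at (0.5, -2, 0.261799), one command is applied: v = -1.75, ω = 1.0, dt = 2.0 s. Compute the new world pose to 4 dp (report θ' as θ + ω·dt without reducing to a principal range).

(-0.3956, -4.8057, 2.2618)

θ' = 0.2618 + 1.0·2.0 = 2.2618
R = v/ω = -1.75/1.0 = -1.7500
x' = 0.5 + -1.7500·(sin 2.2618 − sin 0.2618) = -0.3956
y' = -2 − -1.7500·(cos 2.2618 − cos 0.2618) = -4.8057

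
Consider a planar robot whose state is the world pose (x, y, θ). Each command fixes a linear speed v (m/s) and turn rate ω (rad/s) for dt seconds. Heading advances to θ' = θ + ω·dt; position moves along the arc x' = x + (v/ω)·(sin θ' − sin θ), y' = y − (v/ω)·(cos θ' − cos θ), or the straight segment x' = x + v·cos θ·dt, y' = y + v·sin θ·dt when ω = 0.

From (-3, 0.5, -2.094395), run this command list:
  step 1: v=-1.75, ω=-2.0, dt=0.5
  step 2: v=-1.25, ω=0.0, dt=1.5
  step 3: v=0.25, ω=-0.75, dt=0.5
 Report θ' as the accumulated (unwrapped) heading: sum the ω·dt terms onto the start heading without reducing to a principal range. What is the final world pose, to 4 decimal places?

step 1: θ'=-3.0944 (R=0.8750) → pose (-2.2835, 0.9365, -3.0944)
step 2: θ'=-3.0944 (straight) → pose (-0.4106, 1.0250, -3.0944)
step 3: θ'=-3.4694 (R=-0.3333) → pose (-0.5336, 1.0424, -3.4694)

(-0.5336, 1.0424, -3.4694)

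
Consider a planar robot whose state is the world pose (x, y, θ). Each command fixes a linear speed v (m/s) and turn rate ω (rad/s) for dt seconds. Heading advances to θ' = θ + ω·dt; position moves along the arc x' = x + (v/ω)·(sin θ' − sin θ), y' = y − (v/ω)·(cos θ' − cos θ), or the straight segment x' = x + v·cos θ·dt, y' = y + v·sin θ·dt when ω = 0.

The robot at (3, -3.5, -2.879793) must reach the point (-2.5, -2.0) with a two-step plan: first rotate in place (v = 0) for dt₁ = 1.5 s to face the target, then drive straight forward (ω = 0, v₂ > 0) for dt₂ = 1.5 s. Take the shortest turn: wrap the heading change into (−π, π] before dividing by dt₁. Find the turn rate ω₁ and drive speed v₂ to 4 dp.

heading to target = atan2(-2−-3.5, -2.5−3) = 2.8753
Δθ = wrap(2.8753 − -2.8798) = -0.5281; ω₁ = Δθ/dt₁ = -0.3520
distance = √((-2.5−3)² + (-2−-3.5)²) = 5.7009; v₂ = distance/dt₂ = 3.8006

ω₁ = -0.3520, v₂ = 3.8006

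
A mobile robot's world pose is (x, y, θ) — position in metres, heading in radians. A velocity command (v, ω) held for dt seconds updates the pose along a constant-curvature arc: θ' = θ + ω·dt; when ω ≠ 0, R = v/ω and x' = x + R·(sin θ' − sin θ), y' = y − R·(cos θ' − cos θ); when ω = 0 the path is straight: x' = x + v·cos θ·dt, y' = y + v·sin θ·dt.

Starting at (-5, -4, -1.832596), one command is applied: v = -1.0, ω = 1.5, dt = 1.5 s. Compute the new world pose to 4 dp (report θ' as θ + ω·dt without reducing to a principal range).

θ' = -1.8326 + 1.5·1.5 = 0.4174
R = v/ω = -1.0/1.5 = -0.6667
x' = -5 + -0.6667·(sin 0.4174 − sin -1.8326) = -5.9142
y' = -4 − -0.6667·(cos 0.4174 − cos -1.8326) = -3.2180

(-5.9142, -3.2180, 0.4174)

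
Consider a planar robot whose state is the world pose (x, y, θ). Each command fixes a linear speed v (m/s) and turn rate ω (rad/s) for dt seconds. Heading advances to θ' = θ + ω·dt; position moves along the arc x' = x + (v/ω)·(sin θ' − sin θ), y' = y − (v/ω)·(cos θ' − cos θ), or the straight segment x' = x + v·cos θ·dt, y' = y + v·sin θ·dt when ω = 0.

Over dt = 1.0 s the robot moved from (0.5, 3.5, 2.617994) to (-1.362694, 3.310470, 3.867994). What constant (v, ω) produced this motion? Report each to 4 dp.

v = 2.0000, ω = 1.2500

Δθ = 3.867994 − 2.617994 = 1.250000
ω = Δθ/dt = 1.250000/1.0 = 1.2500
R = Δx/(sin θ' − sin θ) = 1.6000
v = R·ω = 1.6000·1.2500 = 2.0000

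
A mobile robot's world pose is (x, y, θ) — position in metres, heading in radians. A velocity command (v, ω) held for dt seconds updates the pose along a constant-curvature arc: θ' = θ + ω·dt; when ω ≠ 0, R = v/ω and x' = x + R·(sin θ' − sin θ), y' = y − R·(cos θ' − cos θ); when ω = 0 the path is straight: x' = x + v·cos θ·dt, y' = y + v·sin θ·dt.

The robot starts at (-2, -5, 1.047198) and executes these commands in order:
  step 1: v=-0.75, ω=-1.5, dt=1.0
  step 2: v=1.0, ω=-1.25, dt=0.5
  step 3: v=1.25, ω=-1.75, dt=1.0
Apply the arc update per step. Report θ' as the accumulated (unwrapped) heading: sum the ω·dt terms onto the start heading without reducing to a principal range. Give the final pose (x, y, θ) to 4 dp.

(-2.7058, -6.5578, -2.8278)

step 1: θ'=-0.4528 (R=0.5000) → pose (-2.6518, -5.1996, -0.4528)
step 2: θ'=-1.0778 (R=-0.8000) → pose (-2.2970, -5.5404, -1.0778)
step 3: θ'=-2.8278 (R=-0.7143) → pose (-2.7058, -6.5578, -2.8278)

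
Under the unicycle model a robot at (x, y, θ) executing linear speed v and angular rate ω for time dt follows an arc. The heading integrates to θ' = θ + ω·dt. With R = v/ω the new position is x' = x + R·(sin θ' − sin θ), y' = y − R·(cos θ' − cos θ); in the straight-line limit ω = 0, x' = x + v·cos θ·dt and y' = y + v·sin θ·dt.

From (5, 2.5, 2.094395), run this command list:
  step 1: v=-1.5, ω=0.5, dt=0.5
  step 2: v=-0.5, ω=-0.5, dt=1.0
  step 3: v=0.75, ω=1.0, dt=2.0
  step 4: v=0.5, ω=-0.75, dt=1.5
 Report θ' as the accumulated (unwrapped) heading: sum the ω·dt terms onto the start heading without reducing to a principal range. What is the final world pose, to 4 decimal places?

step 1: θ'=2.3444 (R=-3.0000) → pose (5.4519, 1.9039, 2.3444)
step 2: θ'=1.8444 (R=1.0000) → pose (5.6993, 1.4753, 1.8444)
step 3: θ'=3.8444 (R=0.7500) → pose (4.4924, 1.8450, 3.8444)
step 4: θ'=2.7194 (R=-0.6667) → pose (3.7883, 1.7455, 2.7194)

(3.7883, 1.7455, 2.7194)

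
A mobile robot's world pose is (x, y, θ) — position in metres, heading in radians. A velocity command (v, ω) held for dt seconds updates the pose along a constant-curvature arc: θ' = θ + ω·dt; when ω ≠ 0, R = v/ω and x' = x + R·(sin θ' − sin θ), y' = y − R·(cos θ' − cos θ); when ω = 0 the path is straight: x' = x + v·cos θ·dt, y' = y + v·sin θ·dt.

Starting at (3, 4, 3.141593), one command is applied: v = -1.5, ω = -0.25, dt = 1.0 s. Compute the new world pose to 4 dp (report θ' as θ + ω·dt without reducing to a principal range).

θ' = 3.1416 + -0.25·1.0 = 2.8916
R = v/ω = -1.5/-0.25 = 6.0000
x' = 3 + 6.0000·(sin 2.8916 − sin 3.1416) = 4.4844
y' = 4 − 6.0000·(cos 2.8916 − cos 3.1416) = 3.8135

(4.4844, 3.8135, 2.8916)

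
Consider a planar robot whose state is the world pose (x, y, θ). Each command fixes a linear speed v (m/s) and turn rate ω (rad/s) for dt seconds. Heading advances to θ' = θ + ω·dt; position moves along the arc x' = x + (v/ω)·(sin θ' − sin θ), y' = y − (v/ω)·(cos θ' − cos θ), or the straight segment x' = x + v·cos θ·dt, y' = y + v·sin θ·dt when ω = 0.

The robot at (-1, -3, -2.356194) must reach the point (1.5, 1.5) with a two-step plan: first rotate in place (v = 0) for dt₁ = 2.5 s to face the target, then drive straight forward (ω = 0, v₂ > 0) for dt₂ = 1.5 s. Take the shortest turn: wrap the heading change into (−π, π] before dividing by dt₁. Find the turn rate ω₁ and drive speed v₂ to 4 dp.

ω₁ = -1.1453, v₂ = 3.4319

heading to target = atan2(1.5−-3, 1.5−-1) = 1.0637
Δθ = wrap(1.0637 − -2.3562) = -2.8633; ω₁ = Δθ/dt₁ = -1.1453
distance = √((1.5−-1)² + (1.5−-3)²) = 5.1478; v₂ = distance/dt₂ = 3.4319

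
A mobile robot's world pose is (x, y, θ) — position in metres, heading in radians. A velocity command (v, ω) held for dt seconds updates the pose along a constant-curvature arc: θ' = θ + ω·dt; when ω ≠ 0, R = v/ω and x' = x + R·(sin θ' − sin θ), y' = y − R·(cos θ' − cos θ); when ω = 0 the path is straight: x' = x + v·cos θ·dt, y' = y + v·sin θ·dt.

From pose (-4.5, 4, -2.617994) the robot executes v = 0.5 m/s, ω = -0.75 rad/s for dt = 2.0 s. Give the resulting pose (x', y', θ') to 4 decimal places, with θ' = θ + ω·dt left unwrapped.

θ' = -2.6180 + -0.75·2.0 = -4.1180
R = v/ω = 0.5/-0.75 = -0.6667
x' = -4.5 + -0.6667·(sin -4.1180 − sin -2.6180) = -5.3857
y' = 4 − -0.6667·(cos -4.1180 − cos -2.6180) = 4.2040

(-5.3857, 4.2040, -4.1180)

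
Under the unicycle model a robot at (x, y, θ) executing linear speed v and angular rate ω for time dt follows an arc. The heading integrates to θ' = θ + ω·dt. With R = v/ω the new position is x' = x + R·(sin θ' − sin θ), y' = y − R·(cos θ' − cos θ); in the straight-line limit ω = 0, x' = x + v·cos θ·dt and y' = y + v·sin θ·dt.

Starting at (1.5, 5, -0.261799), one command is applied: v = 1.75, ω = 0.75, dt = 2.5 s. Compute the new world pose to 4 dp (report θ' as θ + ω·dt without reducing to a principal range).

(4.4351, 7.3527, 1.6132)

θ' = -0.2618 + 0.75·2.5 = 1.6132
R = v/ω = 1.75/0.75 = 2.3333
x' = 1.5 + 2.3333·(sin 1.6132 − sin -0.2618) = 4.4351
y' = 5 − 2.3333·(cos 1.6132 − cos -0.2618) = 7.3527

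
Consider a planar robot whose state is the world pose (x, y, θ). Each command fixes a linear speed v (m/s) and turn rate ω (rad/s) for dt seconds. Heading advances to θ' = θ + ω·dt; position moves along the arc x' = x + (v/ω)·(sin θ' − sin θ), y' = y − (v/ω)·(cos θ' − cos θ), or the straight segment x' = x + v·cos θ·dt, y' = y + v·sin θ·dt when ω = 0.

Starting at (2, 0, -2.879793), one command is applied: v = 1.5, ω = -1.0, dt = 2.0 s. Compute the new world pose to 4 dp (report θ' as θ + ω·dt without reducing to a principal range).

(0.1327, 1.6988, -4.8798)

θ' = -2.8798 + -1.0·2.0 = -4.8798
R = v/ω = 1.5/-1.0 = -1.5000
x' = 2 + -1.5000·(sin -4.8798 − sin -2.8798) = 0.1327
y' = 0 − -1.5000·(cos -4.8798 − cos -2.8798) = 1.6988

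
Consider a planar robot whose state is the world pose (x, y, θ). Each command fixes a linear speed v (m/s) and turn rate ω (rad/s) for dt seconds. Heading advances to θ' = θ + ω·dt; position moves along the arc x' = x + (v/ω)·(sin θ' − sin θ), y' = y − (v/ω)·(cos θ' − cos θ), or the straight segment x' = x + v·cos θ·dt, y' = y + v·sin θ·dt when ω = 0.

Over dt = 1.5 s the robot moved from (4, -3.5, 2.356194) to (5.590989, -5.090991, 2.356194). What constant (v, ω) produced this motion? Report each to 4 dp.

Δθ = 2.356194 − 2.356194 = 0.000000
ω = Δθ/dt = 0.000000/1.5 = 0.0000
ω = 0 → v = (Δx·cos θ + Δy·sin θ)/dt = -1.5000

v = -1.5000, ω = 0.0000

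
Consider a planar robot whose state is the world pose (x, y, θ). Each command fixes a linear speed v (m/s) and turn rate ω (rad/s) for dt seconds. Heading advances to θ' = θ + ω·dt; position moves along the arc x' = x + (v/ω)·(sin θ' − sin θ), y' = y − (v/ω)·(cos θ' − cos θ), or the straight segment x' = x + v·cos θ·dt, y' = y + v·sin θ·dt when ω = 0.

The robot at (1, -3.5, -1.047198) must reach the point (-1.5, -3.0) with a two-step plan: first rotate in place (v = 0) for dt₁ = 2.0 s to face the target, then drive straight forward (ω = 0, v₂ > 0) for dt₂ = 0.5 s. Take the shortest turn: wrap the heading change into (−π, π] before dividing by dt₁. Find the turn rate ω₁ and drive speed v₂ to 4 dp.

heading to target = atan2(-3−-3.5, -1.5−1) = 2.9442
Δθ = wrap(2.9442 − -1.0472) = -2.2918; ω₁ = Δθ/dt₁ = -1.1459
distance = √((-1.5−1)² + (-3−-3.5)²) = 2.5495; v₂ = distance/dt₂ = 5.0990

ω₁ = -1.1459, v₂ = 5.0990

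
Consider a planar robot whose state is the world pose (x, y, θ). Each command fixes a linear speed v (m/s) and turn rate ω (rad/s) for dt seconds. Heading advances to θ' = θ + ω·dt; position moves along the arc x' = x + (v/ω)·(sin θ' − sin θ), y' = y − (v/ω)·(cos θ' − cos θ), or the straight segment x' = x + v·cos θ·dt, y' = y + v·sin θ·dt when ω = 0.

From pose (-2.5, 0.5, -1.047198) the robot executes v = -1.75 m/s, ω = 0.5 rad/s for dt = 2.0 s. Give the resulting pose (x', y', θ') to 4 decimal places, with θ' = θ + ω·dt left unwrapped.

θ' = -1.0472 + 0.5·2.0 = -0.0472
R = v/ω = -1.75/0.5 = -3.5000
x' = -2.5 + -3.5000·(sin -0.0472 − sin -1.0472) = -5.3660
y' = 0.5 − -3.5000·(cos -0.0472 − cos -1.0472) = 2.2461

(-5.3660, 2.2461, -0.0472)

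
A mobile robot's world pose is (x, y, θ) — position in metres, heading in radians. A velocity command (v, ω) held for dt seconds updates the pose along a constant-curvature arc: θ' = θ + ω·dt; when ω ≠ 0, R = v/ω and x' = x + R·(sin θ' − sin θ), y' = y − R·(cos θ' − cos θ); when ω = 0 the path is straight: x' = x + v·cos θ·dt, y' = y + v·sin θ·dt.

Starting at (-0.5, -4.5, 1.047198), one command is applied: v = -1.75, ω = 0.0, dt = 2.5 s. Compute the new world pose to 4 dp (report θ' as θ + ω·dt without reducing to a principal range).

(-2.6875, -8.2889, 1.0472)

θ' = 1.0472 + 0.0·2.5 = 1.0472
ω = 0 → straight: x' = -0.5 + -1.75·cos(1.0472)·2.5 = -2.6875
y' = -4.5 + -1.75·sin(1.0472)·2.5 = -8.2889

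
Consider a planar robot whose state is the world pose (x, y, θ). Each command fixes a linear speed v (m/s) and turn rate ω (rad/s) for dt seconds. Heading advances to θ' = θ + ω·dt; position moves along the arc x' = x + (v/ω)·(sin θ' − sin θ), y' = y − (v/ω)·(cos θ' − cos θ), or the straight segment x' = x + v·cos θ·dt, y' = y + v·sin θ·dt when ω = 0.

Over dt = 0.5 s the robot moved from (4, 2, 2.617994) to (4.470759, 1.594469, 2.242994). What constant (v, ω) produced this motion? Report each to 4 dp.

Δθ = 2.242994 − 2.617994 = -0.375000
ω = Δθ/dt = -0.375000/0.5 = -0.7500
R = Δx/(sin θ' − sin θ) = 1.6667
v = R·ω = 1.6667·-0.7500 = -1.2500

v = -1.2500, ω = -0.7500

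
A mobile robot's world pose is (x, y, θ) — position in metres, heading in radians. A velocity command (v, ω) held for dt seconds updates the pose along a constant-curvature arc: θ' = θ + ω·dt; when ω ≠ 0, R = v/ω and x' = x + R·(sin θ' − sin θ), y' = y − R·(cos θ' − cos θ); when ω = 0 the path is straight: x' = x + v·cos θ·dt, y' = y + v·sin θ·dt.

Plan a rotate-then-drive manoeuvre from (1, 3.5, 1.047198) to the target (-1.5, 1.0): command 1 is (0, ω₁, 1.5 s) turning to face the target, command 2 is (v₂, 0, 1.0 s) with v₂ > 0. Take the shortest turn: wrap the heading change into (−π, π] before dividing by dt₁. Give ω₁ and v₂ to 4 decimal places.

ω₁ = 1.9199, v₂ = 3.5355

heading to target = atan2(1−3.5, -1.5−1) = -2.3562
Δθ = wrap(-2.3562 − 1.0472) = 2.8798; ω₁ = Δθ/dt₁ = 1.9199
distance = √((-1.5−1)² + (1−3.5)²) = 3.5355; v₂ = distance/dt₂ = 3.5355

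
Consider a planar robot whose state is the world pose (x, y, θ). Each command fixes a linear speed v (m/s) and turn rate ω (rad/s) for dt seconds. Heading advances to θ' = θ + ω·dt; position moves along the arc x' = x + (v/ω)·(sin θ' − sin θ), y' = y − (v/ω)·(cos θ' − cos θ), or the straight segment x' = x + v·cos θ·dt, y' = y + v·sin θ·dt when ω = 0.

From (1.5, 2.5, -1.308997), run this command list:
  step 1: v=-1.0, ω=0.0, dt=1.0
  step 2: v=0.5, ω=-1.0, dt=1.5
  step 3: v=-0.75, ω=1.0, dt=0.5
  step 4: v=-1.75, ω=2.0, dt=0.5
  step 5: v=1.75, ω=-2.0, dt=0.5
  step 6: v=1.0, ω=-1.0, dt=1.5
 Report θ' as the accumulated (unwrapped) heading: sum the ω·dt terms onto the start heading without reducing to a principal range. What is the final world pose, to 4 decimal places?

(-0.1273, 2.9556, -3.8090)

step 1: θ'=-1.3090 (straight) → pose (1.2412, 3.4659, -1.3090)
step 2: θ'=-2.8090 (R=-0.5000) → pose (0.9215, 2.8639, -2.8090)
step 3: θ'=-2.3090 (R=-0.7500) → pose (1.2314, 3.0681, -2.3090)
step 4: θ'=-1.3090 (R=-0.8750) → pose (1.4293, 3.8834, -1.3090)
step 5: θ'=-2.3090 (R=-0.8750) → pose (1.2314, 3.0681, -2.3090)
step 6: θ'=-3.8090 (R=-1.0000) → pose (-0.1273, 2.9556, -3.8090)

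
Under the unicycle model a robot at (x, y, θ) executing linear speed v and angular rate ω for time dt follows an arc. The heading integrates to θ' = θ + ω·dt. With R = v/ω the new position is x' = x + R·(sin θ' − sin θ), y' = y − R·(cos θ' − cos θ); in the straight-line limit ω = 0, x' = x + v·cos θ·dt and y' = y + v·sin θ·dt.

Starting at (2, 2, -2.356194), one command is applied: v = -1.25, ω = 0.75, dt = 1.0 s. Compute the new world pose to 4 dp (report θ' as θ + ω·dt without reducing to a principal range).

θ' = -2.3562 + 0.75·1.0 = -1.6062
R = v/ω = -1.25/0.75 = -1.6667
x' = 2 + -1.6667·(sin -1.6062 − sin -2.3562) = 2.4871
y' = 2 − -1.6667·(cos -1.6062 − cos -2.3562) = 3.1195

(2.4871, 3.1195, -1.6062)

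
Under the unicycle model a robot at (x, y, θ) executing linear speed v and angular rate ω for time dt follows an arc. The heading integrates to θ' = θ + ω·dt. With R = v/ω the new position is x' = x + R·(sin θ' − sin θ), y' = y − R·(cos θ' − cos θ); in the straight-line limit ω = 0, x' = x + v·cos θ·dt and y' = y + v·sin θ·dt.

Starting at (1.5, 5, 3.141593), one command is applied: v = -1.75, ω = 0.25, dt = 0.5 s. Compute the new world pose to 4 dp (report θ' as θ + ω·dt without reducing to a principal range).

θ' = 3.1416 + 0.25·0.5 = 3.2666
R = v/ω = -1.75/0.25 = -7.0000
x' = 1.5 + -7.0000·(sin 3.2666 − sin 3.1416) = 2.3727
y' = 5 − -7.0000·(cos 3.2666 − cos 3.1416) = 5.0546

(2.3727, 5.0546, 3.2666)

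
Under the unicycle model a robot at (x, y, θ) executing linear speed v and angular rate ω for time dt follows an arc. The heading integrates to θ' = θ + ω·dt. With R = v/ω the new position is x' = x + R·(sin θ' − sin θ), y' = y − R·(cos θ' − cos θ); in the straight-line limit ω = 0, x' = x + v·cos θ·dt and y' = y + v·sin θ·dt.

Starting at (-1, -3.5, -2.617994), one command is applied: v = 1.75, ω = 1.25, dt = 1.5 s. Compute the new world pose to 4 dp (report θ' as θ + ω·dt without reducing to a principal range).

(-1.2471, -5.7435, -0.7430)

θ' = -2.6180 + 1.25·1.5 = -0.7430
R = v/ω = 1.75/1.25 = 1.4000
x' = -1 + 1.4000·(sin -0.7430 − sin -2.6180) = -1.2471
y' = -3.5 − 1.4000·(cos -0.7430 − cos -2.6180) = -5.7435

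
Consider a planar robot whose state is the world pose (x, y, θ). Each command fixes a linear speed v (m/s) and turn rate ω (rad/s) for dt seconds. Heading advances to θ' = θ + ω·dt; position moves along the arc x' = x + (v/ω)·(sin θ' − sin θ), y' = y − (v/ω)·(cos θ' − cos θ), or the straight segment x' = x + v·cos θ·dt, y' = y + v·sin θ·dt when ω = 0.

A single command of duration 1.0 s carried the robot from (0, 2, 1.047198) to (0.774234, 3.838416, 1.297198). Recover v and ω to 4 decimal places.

Δθ = 1.297198 − 1.047198 = 0.250000
ω = Δθ/dt = 0.250000/1.0 = 0.2500
R = −Δy/(cos θ' − cos θ) = 8.0000
v = R·ω = 8.0000·0.2500 = 2.0000

v = 2.0000, ω = 0.2500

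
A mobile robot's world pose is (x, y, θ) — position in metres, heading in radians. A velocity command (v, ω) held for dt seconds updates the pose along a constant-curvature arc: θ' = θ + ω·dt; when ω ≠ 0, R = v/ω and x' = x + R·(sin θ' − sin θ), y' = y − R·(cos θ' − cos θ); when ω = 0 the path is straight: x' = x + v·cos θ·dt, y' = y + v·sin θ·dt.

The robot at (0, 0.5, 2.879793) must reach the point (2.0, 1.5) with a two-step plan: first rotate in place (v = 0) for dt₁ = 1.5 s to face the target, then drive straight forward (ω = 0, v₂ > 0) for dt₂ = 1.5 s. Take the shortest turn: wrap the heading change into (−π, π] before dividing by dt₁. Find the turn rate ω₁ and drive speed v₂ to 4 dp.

ω₁ = -1.6108, v₂ = 1.4907

heading to target = atan2(1.5−0.5, 2−0) = 0.4636
Δθ = wrap(0.4636 − 2.8798) = -2.4161; ω₁ = Δθ/dt₁ = -1.6108
distance = √((2−0)² + (1.5−0.5)²) = 2.2361; v₂ = distance/dt₂ = 1.4907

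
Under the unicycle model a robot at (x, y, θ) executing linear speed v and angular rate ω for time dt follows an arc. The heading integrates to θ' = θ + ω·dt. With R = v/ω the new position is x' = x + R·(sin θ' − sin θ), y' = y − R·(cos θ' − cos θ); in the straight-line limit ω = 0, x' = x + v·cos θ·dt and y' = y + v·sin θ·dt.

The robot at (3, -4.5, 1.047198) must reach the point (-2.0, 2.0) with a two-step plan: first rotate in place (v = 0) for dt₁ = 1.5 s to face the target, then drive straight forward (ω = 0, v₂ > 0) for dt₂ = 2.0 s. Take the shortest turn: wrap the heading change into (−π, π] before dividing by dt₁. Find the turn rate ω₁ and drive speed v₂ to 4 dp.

heading to target = atan2(2−-4.5, -2−3) = 2.2265
Δθ = wrap(2.2265 − 1.0472) = 1.1793; ω₁ = Δθ/dt₁ = 0.7862
distance = √((-2−3)² + (2−-4.5)²) = 8.2006; v₂ = distance/dt₂ = 4.1003

ω₁ = 0.7862, v₂ = 4.1003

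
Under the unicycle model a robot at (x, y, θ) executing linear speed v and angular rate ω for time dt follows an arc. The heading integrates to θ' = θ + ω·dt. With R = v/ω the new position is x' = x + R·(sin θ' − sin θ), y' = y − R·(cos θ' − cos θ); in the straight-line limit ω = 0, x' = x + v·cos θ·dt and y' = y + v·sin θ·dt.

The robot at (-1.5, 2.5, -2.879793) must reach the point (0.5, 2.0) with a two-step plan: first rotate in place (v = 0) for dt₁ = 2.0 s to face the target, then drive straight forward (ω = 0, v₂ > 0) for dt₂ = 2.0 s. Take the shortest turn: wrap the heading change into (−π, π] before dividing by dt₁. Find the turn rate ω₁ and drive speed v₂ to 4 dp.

heading to target = atan2(2−2.5, 0.5−-1.5) = -0.2450
Δθ = wrap(-0.2450 − -2.8798) = 2.6348; ω₁ = Δθ/dt₁ = 1.3174
distance = √((0.5−-1.5)² + (2−2.5)²) = 2.0616; v₂ = distance/dt₂ = 1.0308

ω₁ = 1.3174, v₂ = 1.0308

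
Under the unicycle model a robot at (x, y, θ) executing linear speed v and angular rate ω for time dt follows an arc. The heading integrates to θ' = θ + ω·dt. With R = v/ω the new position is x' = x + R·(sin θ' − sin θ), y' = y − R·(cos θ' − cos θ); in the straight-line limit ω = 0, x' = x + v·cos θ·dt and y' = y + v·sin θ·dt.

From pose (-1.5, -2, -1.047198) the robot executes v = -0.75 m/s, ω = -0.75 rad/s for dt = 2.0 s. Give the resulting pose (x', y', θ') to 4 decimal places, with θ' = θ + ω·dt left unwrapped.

(-1.1940, -0.6715, -2.5472)

θ' = -1.0472 + -0.75·2.0 = -2.5472
R = v/ω = -0.75/-0.75 = 1.0000
x' = -1.5 + 1.0000·(sin -2.5472 − sin -1.0472) = -1.1940
y' = -2 − 1.0000·(cos -2.5472 − cos -1.0472) = -0.6715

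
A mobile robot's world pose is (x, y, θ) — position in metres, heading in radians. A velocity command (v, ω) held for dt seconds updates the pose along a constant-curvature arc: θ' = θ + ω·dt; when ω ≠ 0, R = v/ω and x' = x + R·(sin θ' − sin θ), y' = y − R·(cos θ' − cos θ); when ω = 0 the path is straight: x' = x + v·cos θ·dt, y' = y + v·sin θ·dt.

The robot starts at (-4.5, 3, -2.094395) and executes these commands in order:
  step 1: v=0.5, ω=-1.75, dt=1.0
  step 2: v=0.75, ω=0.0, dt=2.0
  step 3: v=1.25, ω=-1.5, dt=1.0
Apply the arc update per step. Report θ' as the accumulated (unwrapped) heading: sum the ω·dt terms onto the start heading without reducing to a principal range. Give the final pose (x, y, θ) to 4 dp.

(-6.2104, 5.0226, -5.3444)

step 1: θ'=-3.8444 (R=-0.2857) → pose (-4.9321, 2.9248, -3.8444)
step 2: θ'=-3.8444 (straight) → pose (-6.0767, 3.8944, -3.8444)
step 3: θ'=-5.3444 (R=-0.8333) → pose (-6.2104, 5.0226, -5.3444)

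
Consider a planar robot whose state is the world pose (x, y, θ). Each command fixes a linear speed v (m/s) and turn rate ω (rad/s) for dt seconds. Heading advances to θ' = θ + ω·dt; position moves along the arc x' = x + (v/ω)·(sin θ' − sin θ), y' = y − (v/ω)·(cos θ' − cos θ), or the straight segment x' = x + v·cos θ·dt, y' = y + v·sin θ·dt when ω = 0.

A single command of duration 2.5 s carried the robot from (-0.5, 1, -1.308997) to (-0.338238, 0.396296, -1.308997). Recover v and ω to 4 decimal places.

Δθ = -1.308997 − -1.308997 = 0.000000
ω = Δθ/dt = 0.000000/2.5 = 0.0000
ω = 0 → v = (Δx·cos θ + Δy·sin θ)/dt = 0.2500

v = 0.2500, ω = 0.0000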